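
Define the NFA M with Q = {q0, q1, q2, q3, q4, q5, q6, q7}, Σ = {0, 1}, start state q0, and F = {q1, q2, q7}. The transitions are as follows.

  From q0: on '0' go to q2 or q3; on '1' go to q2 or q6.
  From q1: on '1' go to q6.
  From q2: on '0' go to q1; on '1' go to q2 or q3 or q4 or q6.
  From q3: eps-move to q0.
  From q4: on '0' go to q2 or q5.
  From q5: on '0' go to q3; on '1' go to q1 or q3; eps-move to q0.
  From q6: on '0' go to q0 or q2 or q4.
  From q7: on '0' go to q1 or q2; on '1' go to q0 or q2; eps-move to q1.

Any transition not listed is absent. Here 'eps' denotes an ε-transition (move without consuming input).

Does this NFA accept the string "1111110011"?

Start in {q0}.
Read '1': q0→{q2, q6}; now {q2, q6}.
Read '1': q2→{q2, q3, q4, q6}, q6→∅; union {q2, q3, q4, q6}; ε-closure = {q0, q2, q3, q4, q6}.
Read '1': q0→{q2, q6}, q2→{q2, q3, q4, q6}, q3→∅, q4→∅, q6→∅; union {q2, q3, q4, q6}; ε-closure = {q0, q2, q3, q4, q6}.
Read '1': q0→{q2, q6}, q2→{q2, q3, q4, q6}, q3→∅, q4→∅, q6→∅; union {q2, q3, q4, q6}; ε-closure = {q0, q2, q3, q4, q6}.
Read '1': q0→{q2, q6}, q2→{q2, q3, q4, q6}, q3→∅, q4→∅, q6→∅; union {q2, q3, q4, q6}; ε-closure = {q0, q2, q3, q4, q6}.
Read '1': q0→{q2, q6}, q2→{q2, q3, q4, q6}, q3→∅, q4→∅, q6→∅; union {q2, q3, q4, q6}; ε-closure = {q0, q2, q3, q4, q6}.
Read '0': q0→{q2, q3}, q2→{q1}, q3→∅, q4→{q2, q5}, q6→{q0, q2, q4}; now {q0, q1, q2, q3, q4, q5}.
Read '0': q0→{q2, q3}, q1→∅, q2→{q1}, q3→∅, q4→{q2, q5}, q5→{q3}; union {q1, q2, q3, q5}; ε-closure = {q0, q1, q2, q3, q5}.
Read '1': q0→{q2, q6}, q1→{q6}, q2→{q2, q3, q4, q6}, q3→∅, q5→{q1, q3}; union {q1, q2, q3, q4, q6}; ε-closure = {q0, q1, q2, q3, q4, q6}.
Read '1': q0→{q2, q6}, q1→{q6}, q2→{q2, q3, q4, q6}, q3→∅, q4→∅, q6→∅; union {q2, q3, q4, q6}; ε-closure = {q0, q2, q3, q4, q6}.
The final set {q0, q2, q3, q4, q6} contains the accepting state q2.

Yes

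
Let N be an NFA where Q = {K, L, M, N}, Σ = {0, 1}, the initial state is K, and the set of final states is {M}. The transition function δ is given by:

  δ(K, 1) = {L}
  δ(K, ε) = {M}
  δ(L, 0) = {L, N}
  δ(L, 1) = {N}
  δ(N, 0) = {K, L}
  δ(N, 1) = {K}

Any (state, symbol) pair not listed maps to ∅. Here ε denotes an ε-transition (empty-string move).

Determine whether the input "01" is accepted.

No

Start: ε-closure({K}) = {K, M}.
Read '0': K→∅, M→∅; now ∅.
The set is empty and remains empty for the remaining 1 symbol.
The final set ∅ contains no accepting state.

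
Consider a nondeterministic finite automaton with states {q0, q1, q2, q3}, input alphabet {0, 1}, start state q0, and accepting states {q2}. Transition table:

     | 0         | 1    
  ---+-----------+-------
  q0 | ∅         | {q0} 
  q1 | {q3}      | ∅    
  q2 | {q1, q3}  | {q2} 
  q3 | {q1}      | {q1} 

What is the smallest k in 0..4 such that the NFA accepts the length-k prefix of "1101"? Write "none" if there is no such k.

none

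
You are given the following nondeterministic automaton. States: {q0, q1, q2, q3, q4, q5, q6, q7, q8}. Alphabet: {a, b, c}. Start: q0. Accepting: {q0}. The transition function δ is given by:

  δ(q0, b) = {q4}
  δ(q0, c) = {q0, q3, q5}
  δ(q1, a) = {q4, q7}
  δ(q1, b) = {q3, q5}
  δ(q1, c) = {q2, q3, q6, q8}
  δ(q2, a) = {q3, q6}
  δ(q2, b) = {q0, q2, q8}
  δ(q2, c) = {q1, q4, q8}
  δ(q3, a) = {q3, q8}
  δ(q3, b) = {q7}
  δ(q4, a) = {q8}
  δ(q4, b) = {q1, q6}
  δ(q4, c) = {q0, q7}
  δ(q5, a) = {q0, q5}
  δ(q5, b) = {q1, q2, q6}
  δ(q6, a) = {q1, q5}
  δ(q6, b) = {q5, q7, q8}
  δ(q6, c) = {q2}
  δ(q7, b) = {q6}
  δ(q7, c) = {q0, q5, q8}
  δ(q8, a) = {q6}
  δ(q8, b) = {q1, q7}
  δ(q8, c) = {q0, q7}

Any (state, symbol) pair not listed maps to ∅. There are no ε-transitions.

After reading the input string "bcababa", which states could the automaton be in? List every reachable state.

∅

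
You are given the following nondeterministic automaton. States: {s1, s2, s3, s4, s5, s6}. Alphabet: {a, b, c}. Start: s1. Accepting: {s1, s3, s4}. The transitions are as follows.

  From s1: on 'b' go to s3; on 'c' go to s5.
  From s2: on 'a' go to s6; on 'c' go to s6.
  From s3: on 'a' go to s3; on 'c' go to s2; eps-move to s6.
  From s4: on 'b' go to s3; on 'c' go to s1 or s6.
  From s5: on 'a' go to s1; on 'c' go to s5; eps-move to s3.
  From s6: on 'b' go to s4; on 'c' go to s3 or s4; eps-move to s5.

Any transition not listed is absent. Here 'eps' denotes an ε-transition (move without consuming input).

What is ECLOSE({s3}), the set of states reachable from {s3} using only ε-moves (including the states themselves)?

Begin with {s3}.
ε-move s3 → s6; add s6.
ε-move s6 → s5; add s5.

{s3, s5, s6}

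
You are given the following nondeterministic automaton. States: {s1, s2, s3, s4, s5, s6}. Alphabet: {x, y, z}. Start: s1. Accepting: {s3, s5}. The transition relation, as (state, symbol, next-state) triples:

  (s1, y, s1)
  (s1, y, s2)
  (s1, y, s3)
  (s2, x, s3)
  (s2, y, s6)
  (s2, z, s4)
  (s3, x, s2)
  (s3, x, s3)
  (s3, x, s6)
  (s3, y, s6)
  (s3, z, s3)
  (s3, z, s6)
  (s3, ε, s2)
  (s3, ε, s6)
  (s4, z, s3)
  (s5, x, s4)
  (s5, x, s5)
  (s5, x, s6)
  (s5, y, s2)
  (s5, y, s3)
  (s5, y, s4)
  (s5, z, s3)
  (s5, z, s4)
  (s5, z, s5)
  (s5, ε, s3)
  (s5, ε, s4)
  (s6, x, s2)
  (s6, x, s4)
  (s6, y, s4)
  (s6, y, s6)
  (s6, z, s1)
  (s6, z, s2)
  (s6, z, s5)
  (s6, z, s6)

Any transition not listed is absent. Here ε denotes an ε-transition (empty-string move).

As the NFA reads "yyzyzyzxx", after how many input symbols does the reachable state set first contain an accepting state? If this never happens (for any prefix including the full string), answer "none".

1

Start in {s1}.
Read 'y': {s1} → {s1, s2, s3, s6}.
None of the earlier sets intersect F, but {s1, s2, s3, s6} does.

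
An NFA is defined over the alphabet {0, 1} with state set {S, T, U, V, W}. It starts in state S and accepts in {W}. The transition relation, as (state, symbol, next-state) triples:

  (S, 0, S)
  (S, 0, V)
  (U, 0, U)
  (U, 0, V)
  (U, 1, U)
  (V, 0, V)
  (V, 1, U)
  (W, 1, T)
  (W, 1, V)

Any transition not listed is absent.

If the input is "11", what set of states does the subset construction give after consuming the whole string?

Start in {S}.
Read '1': {S} → ∅.
The set is empty and remains empty for the remaining 1 symbol.

∅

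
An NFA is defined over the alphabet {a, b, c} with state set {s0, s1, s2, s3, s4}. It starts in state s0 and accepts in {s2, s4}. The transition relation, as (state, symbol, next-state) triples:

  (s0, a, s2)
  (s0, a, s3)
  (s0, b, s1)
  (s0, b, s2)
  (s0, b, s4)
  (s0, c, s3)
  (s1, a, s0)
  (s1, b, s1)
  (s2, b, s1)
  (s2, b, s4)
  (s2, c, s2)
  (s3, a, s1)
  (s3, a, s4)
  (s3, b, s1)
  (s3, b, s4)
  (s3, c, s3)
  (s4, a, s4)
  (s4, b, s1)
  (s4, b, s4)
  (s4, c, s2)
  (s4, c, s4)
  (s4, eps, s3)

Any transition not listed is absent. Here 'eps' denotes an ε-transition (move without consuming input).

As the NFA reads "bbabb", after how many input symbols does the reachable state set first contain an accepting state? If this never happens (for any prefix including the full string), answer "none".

Start in {s0}.
Read 'b': {s0} → {s1, s2, s3, s4}.
None of the earlier sets intersect F, but {s1, s2, s3, s4} does.

1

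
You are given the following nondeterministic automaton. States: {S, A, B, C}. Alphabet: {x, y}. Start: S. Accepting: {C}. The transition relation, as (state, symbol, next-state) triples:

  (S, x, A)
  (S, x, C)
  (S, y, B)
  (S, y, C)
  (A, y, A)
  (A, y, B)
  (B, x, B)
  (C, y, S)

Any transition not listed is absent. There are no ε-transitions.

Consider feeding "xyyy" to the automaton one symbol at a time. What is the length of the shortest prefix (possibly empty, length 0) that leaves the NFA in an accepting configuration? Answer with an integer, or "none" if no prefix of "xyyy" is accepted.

1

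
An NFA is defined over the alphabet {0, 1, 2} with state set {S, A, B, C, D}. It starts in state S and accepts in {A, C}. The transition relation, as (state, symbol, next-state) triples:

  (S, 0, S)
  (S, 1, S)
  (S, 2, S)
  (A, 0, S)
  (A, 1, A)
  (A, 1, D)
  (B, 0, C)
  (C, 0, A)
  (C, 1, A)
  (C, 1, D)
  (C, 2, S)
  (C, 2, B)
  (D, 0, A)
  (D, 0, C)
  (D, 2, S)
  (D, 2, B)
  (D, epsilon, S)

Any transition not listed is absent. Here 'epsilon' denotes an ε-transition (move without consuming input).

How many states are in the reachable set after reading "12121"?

Start in {S}.
Read '1': {S} → {S}.
Read '2': {S} → {S}.
Read '1': {S} → {S}.
Read '2': {S} → {S}.
Read '1': {S} → {S}.
That set has 1 state.

1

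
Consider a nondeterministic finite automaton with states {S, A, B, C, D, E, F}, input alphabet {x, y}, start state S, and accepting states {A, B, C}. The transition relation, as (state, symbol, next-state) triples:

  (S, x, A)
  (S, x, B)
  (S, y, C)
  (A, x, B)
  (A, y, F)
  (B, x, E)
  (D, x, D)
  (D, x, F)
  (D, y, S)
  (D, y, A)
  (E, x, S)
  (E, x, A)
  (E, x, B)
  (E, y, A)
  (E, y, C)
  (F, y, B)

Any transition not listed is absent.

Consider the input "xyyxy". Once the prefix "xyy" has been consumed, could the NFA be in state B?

Yes

Start in {S}.
Read 'x': S→{A, B}; now {A, B}.
Read 'y': A→{F}, B→∅; now {F}.
Read 'y': F→{B}; now {B}.
State B is in {B}.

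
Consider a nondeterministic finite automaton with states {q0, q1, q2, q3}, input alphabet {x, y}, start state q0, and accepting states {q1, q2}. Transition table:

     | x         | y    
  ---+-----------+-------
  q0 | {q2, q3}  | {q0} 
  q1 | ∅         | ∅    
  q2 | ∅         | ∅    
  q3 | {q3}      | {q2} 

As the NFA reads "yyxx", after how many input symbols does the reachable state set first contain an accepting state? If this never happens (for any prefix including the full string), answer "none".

3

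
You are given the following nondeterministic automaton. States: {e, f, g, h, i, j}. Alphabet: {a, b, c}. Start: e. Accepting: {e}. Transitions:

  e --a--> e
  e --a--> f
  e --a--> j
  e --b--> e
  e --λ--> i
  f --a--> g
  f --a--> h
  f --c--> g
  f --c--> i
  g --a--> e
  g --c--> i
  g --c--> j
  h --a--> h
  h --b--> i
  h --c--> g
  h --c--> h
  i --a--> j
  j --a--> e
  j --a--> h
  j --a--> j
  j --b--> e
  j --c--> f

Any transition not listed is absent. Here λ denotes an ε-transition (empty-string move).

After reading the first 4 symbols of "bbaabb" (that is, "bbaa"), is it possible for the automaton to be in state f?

Yes

Start: ε-closure({e}) = {e, i}.
Read 'b': e→{e}, i→∅; union {e}; ε-closure = {e, i}.
Read 'b': e→{e}, i→∅; union {e}; ε-closure = {e, i}.
Read 'a': e→{e, f, j}, i→{j}; union {e, f, j}; ε-closure = {e, f, i, j}.
Read 'a': e→{e, f, j}, f→{g, h}, i→{j}, j→{e, h, j}; union {e, f, g, h, j}; ε-closure = {e, f, g, h, i, j}.
State f is in {e, f, g, h, i, j}.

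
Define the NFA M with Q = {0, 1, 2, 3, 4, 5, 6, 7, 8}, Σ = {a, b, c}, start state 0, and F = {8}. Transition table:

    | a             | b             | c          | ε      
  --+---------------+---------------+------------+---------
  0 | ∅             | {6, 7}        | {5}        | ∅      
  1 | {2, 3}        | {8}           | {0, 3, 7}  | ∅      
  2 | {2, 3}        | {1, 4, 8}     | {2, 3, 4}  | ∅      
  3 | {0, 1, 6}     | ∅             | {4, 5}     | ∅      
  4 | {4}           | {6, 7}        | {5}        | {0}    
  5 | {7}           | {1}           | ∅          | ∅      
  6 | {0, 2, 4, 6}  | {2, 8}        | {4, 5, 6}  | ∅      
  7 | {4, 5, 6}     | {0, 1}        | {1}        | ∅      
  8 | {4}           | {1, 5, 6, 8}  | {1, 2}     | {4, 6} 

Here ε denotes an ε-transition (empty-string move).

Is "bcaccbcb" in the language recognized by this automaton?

Start in {0}.
Read 'b': 0→{6, 7}; now {6, 7}.
Read 'c': 6→{4, 5, 6}, 7→{1}; union {1, 4, 5, 6}; ε-closure = {0, 1, 4, 5, 6}.
Read 'a': 0→∅, 1→{2, 3}, 4→{4}, 5→{7}, 6→{0, 2, 4, 6}; now {0, 2, 3, 4, 6, 7}.
Read 'c': 0→{5}, 2→{2, 3, 4}, 3→{4, 5}, 4→{5}, 6→{4, 5, 6}, 7→{1}; union {1, 2, 3, 4, 5, 6}; ε-closure = {0, 1, 2, 3, 4, 5, 6}.
Read 'c': 0→{5}, 1→{0, 3, 7}, 2→{2, 3, 4}, 3→{4, 5}, 4→{5}, 5→∅, 6→{4, 5, 6}; now {0, 2, 3, 4, 5, 6, 7}.
Read 'b': 0→{6, 7}, 2→{1, 4, 8}, 3→∅, 4→{6, 7}, 5→{1}, 6→{2, 8}, 7→{0, 1}; now {0, 1, 2, 4, 6, 7, 8}.
Read 'c': 0→{5}, 1→{0, 3, 7}, 2→{2, 3, 4}, 4→{5}, 6→{4, 5, 6}, 7→{1}, 8→{1, 2}; now {0, 1, 2, 3, 4, 5, 6, 7}.
Read 'b': 0→{6, 7}, 1→{8}, 2→{1, 4, 8}, 3→∅, 4→{6, 7}, 5→{1}, 6→{2, 8}, 7→{0, 1}; now {0, 1, 2, 4, 6, 7, 8}.
The final set {0, 1, 2, 4, 6, 7, 8} contains the accepting state 8.

Yes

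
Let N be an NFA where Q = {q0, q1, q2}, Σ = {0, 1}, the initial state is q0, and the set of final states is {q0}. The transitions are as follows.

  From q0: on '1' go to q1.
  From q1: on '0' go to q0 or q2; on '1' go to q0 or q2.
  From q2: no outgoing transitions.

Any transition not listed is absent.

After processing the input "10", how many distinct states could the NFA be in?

Start in {q0}.
Read '1': {q0} → {q1}.
Read '0': {q1} → {q0, q2}.
That set has 2 states.

2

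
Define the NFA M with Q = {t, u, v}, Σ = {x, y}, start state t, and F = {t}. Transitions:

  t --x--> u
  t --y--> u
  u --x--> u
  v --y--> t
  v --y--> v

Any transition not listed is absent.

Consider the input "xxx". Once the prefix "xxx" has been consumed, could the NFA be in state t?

No

Start in {t}.
Read 'x': t→{u}; now {u}.
Read 'x': u→{u}; now {u}.
Read 'x': u→{u}; now {u}.
State t is not in {u}.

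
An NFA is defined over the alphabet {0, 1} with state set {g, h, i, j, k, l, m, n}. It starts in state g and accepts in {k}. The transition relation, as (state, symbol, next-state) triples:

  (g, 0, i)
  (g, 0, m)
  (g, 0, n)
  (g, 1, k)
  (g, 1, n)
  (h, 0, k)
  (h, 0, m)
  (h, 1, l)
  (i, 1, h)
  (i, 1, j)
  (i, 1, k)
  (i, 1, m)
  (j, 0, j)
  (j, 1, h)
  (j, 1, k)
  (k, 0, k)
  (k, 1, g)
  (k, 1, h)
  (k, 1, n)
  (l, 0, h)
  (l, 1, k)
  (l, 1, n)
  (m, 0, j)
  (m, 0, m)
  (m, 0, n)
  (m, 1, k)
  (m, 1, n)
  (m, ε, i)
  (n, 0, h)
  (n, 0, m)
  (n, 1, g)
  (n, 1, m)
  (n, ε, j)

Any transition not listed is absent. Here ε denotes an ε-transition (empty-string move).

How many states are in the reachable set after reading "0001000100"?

Start in {g}.
Read '0': {g} → {i, j, m, n}.
Read '0': {i, j, m, n} → {h, i, j, m, n}.
Read '0': {h, i, j, m, n} → {h, i, j, k, m, n}.
Read '1': {h, i, j, k, m, n} → {g, h, i, j, k, l, m, n}.
Read '0': {g, h, i, j, k, l, m, n} → {h, i, j, k, m, n}.
Read '0': {h, i, j, k, m, n} → {h, i, j, k, m, n}.
Read '0': {h, i, j, k, m, n} → {h, i, j, k, m, n}.
Read '1': {h, i, j, k, m, n} → {g, h, i, j, k, l, m, n}.
Read '0': {g, h, i, j, k, l, m, n} → {h, i, j, k, m, n}.
Read '0': {h, i, j, k, m, n} → {h, i, j, k, m, n}.
That set has 6 states.

6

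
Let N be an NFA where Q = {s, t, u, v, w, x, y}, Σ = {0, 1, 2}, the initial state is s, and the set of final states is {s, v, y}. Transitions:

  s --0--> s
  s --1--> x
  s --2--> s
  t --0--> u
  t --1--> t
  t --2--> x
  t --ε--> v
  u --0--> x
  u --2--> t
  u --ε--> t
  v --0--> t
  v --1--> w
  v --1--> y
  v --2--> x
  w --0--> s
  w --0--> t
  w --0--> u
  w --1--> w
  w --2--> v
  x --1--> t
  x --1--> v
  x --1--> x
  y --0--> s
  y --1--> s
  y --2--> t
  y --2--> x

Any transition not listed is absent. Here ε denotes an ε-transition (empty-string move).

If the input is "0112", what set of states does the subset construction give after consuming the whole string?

{x}

Start in {s}.
Read '0': s→{s}; now {s}.
Read '1': s→{x}; now {x}.
Read '1': x→{t, v, x}; now {t, v, x}.
Read '2': t→{x}, v→{x}, x→∅; now {x}.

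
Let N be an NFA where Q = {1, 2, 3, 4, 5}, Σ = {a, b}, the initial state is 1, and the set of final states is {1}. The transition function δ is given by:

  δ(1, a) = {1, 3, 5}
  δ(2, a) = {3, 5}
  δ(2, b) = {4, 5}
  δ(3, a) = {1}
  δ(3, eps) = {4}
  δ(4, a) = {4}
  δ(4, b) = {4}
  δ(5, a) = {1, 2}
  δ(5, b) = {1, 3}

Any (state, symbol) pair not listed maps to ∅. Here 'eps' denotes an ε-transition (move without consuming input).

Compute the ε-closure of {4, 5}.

Begin with {4, 5}.
No ε-moves leave this set, so the closure equals the set itself.

{4, 5}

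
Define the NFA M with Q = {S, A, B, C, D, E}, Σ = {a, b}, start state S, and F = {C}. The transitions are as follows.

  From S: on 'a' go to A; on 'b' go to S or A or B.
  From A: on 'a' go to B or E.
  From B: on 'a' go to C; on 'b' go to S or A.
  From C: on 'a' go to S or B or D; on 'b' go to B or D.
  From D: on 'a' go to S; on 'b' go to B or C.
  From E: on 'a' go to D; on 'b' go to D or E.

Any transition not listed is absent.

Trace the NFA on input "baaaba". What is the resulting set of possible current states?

Start in {S}.
Read 'b': {S} → {S, A, B}.
Read 'a': {S, A, B} → {A, B, C, E}.
Read 'a': {A, B, C, E} → {S, B, C, D, E}.
Read 'a': {S, B, C, D, E} → {S, A, B, C, D}.
Read 'b': {S, A, B, C, D} → {S, A, B, C, D}.
Read 'a': {S, A, B, C, D} → {S, A, B, C, D, E}.

{S, A, B, C, D, E}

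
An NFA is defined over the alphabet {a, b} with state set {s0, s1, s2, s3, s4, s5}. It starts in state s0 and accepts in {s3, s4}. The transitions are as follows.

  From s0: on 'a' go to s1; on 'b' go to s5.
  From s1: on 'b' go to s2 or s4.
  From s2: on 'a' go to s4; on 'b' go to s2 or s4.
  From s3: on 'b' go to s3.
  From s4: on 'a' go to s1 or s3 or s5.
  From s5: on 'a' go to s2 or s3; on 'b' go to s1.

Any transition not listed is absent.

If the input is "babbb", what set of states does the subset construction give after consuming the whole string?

{s2, s3, s4}

Start in {s0}.
Read 'b': {s0} → {s5}.
Read 'a': {s5} → {s2, s3}.
Read 'b': {s2, s3} → {s2, s3, s4}.
Read 'b': {s2, s3, s4} → {s2, s3, s4}.
Read 'b': {s2, s3, s4} → {s2, s3, s4}.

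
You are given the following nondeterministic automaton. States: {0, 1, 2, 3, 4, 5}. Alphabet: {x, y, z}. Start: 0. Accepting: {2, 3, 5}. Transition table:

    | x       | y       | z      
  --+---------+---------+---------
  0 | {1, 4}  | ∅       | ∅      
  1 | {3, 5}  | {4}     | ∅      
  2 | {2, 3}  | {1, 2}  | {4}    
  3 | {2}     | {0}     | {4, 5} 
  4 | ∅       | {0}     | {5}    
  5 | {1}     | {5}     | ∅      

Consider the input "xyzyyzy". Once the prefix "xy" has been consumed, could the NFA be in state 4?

Start in {0}.
Read 'x': 0→{1, 4}; now {1, 4}.
Read 'y': 1→{4}, 4→{0}; now {0, 4}.
State 4 is in {0, 4}.

Yes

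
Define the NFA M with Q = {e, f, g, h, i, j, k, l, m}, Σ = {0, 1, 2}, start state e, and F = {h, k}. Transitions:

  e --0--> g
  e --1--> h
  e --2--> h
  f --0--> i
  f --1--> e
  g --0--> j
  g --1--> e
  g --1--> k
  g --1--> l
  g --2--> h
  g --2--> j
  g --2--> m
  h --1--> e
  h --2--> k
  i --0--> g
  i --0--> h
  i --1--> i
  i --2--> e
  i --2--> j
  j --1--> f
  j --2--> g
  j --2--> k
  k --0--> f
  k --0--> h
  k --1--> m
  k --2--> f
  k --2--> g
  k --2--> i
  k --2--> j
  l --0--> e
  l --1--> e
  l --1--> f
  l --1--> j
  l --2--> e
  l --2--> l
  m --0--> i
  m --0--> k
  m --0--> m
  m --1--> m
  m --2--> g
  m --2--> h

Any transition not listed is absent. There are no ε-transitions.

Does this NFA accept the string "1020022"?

Start in {e}.
Read '1': {e} → {h}.
Read '0': {h} → ∅.
The set is empty and remains empty for the remaining 5 symbols.
The final set ∅ contains no accepting state.

No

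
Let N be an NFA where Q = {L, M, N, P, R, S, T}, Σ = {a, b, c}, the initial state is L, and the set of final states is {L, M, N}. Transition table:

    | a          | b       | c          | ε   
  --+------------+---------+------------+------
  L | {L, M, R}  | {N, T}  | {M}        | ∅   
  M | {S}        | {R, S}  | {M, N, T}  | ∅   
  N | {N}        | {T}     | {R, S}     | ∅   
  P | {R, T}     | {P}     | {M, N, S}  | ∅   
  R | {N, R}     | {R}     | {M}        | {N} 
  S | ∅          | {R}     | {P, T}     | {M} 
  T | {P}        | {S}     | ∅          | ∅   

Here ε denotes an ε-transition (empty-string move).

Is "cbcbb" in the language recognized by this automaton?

Yes

Start in {L}.
Read 'c': L→{M}; now {M}.
Read 'b': M→{R, S}; union {R, S}; ε-closure = {M, N, R, S}.
Read 'c': M→{M, N, T}, N→{R, S}, R→{M}, S→{P, T}; now {M, N, P, R, S, T}.
Read 'b': M→{R, S}, N→{T}, P→{P}, R→{R}, S→{R}, T→{S}; union {P, R, S, T}; ε-closure = {M, N, P, R, S, T}.
Read 'b': M→{R, S}, N→{T}, P→{P}, R→{R}, S→{R}, T→{S}; union {P, R, S, T}; ε-closure = {M, N, P, R, S, T}.
The final set {M, N, P, R, S, T} contains the accepting states M, N.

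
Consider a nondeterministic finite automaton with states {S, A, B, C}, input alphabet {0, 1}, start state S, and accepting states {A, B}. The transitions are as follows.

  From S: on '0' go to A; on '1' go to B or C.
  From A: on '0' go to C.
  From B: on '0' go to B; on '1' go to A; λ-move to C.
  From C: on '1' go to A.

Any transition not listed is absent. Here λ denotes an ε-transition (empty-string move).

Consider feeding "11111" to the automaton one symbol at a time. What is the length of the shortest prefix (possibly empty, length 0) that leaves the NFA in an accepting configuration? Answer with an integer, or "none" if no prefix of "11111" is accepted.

1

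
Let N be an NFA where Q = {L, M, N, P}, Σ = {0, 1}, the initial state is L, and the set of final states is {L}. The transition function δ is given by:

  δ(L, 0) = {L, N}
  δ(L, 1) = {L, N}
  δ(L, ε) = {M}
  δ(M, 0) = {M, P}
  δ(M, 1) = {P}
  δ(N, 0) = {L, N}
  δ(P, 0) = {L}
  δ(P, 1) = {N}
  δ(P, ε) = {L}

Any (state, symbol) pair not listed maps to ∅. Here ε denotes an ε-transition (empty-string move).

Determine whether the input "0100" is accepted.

Yes

Start: ε-closure({L}) = {L, M}.
Read '0': {L, M} → {L, M, N, P}.
Read '1': {L, M, N, P} → {L, M, N, P}.
Read '0': {L, M, N, P} → {L, M, N, P}.
Read '0': {L, M, N, P} → {L, M, N, P}.
The final set {L, M, N, P} contains the accepting state L.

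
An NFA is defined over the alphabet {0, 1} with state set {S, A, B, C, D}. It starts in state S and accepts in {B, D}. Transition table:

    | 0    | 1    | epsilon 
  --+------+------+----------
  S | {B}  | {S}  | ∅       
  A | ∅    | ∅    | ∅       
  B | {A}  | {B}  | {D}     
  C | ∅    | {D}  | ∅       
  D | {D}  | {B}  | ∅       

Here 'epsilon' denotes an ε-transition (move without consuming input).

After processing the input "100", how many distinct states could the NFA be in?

Start in {S}.
Read '1': S→{S}; now {S}.
Read '0': S→{B}; union {B}; ε-closure = {B, D}.
Read '0': B→{A}, D→{D}; now {A, D}.
That set has 2 states.

2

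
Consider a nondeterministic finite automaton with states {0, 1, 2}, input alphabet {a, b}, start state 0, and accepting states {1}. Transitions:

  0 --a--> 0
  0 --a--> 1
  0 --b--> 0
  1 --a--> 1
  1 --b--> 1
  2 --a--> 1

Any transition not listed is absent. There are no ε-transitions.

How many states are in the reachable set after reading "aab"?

2

Start in {0}.
Read 'a': 0→{0, 1}; now {0, 1}.
Read 'a': 0→{0, 1}, 1→{1}; now {0, 1}.
Read 'b': 0→{0}, 1→{1}; now {0, 1}.
That set has 2 states.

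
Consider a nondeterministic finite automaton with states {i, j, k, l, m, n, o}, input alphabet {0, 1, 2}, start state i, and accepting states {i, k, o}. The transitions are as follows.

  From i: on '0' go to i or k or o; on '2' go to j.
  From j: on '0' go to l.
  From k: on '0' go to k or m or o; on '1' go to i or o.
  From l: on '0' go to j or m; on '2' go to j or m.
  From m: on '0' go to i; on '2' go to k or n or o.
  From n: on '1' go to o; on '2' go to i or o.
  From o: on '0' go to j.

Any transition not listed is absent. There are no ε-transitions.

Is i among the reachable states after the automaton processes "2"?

No

Start in {i}.
Read '2': i→{j}; now {j}.
State i is not in {j}.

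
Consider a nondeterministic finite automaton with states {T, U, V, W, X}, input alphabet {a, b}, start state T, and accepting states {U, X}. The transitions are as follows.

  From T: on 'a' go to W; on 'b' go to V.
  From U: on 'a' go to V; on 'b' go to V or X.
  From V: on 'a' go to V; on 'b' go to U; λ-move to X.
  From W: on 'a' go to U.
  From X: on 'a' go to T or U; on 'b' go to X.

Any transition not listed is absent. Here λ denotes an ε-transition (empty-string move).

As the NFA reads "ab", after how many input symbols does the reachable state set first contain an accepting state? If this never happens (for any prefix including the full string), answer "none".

Start in {T}.
Read 'a': {T} → {W}.
Read 'b': {W} → ∅.
No reachable set along the way intersects F.

none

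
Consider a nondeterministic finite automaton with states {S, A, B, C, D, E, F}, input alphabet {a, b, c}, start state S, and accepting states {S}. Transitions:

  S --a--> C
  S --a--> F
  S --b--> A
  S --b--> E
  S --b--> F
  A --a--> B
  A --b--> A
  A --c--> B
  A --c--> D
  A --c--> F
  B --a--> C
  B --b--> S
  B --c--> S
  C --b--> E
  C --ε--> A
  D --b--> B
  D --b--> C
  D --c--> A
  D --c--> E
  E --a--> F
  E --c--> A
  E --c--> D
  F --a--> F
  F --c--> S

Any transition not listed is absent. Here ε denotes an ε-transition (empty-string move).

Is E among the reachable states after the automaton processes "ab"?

Start in {S}.
Read 'a': S→{C, F}; union {C, F}; ε-closure = {A, C, F}.
Read 'b': A→{A}, C→{E}, F→∅; now {A, E}.
State E is in {A, E}.

Yes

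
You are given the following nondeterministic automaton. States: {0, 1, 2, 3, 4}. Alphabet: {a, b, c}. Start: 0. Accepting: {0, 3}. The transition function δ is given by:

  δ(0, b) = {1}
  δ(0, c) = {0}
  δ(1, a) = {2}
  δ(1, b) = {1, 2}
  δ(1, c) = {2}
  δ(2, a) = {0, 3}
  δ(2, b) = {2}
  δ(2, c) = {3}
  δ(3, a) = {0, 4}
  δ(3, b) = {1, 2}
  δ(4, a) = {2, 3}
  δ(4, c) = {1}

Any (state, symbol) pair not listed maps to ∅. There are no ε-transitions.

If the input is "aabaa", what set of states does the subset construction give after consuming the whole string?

∅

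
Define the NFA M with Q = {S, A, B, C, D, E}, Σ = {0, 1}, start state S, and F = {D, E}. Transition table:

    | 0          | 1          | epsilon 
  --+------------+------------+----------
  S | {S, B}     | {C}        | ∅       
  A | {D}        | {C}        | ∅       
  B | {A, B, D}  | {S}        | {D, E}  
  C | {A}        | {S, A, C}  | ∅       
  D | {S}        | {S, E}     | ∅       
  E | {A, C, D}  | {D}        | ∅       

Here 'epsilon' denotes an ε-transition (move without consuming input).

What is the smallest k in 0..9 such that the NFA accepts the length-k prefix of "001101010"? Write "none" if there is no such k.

Start in {S}.
Read '0': {S} → {S, B, D, E}.
None of the earlier sets intersect F, but {S, B, D, E} does.

1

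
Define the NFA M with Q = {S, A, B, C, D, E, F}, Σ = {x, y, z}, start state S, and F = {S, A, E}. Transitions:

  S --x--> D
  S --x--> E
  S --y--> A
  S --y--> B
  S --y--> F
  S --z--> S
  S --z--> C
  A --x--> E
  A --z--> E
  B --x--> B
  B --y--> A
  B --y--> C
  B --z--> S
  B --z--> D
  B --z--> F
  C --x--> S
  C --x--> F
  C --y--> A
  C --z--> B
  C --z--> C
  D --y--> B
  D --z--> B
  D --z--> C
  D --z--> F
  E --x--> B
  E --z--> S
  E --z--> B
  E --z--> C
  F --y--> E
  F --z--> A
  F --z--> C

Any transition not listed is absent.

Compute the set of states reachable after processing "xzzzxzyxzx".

{S, B, D, E, F}

Start in {S}.
Read 'x': S→{D, E}; now {D, E}.
Read 'z': D→{B, C, F}, E→{S, B, C}; now {S, B, C, F}.
Read 'z': S→{S, C}, B→{S, D, F}, C→{B, C}, F→{A, C}; now {S, A, B, C, D, F}.
Read 'z': S→{S, C}, A→{E}, B→{S, D, F}, C→{B, C}, D→{B, C, F}, F→{A, C}; now {S, A, B, C, D, E, F}.
Read 'x': S→{D, E}, A→{E}, B→{B}, C→{S, F}, D→∅, E→{B}, F→∅; now {S, B, D, E, F}.
Read 'z': S→{S, C}, B→{S, D, F}, D→{B, C, F}, E→{S, B, C}, F→{A, C}; now {S, A, B, C, D, F}.
Read 'y': S→{A, B, F}, A→∅, B→{A, C}, C→{A}, D→{B}, F→{E}; now {A, B, C, E, F}.
Read 'x': A→{E}, B→{B}, C→{S, F}, E→{B}, F→∅; now {S, B, E, F}.
Read 'z': S→{S, C}, B→{S, D, F}, E→{S, B, C}, F→{A, C}; now {S, A, B, C, D, F}.
Read 'x': S→{D, E}, A→{E}, B→{B}, C→{S, F}, D→∅, F→∅; now {S, B, D, E, F}.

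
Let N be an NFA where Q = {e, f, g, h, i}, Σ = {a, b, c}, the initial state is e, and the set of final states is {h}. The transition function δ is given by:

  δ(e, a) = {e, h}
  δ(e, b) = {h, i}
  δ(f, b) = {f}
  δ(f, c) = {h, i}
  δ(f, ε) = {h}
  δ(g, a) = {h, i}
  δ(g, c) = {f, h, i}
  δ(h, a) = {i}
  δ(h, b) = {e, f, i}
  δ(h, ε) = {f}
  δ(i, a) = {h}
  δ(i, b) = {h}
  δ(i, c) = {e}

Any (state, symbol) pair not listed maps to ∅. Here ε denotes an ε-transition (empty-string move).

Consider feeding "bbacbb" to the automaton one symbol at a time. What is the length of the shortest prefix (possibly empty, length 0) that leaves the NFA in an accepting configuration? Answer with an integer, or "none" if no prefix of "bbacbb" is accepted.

1

Start in {e}.
Read 'b': e→{h, i}; union {h, i}; ε-closure = {f, h, i}.
None of the earlier sets intersect F, but {f, h, i} does.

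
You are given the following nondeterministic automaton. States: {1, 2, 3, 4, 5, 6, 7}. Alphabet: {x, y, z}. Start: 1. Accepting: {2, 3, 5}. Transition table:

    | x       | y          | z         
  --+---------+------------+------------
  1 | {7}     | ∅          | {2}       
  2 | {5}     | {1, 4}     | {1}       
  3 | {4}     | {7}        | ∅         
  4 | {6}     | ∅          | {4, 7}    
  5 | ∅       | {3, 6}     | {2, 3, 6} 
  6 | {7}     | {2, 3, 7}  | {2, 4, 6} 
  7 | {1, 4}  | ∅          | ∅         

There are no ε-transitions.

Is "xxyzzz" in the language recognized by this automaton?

No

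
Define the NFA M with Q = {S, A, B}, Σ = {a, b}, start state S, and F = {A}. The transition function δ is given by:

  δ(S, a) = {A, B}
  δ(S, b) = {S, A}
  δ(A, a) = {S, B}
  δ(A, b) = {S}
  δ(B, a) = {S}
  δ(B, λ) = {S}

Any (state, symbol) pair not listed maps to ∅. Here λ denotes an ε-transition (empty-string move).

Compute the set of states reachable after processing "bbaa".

{S, A, B}

Start in {S}.
Read 'b': S→{S, A}; now {S, A}.
Read 'b': S→{S, A}, A→{S}; now {S, A}.
Read 'a': S→{A, B}, A→{S, B}; now {S, A, B}.
Read 'a': S→{A, B}, A→{S, B}, B→{S}; now {S, A, B}.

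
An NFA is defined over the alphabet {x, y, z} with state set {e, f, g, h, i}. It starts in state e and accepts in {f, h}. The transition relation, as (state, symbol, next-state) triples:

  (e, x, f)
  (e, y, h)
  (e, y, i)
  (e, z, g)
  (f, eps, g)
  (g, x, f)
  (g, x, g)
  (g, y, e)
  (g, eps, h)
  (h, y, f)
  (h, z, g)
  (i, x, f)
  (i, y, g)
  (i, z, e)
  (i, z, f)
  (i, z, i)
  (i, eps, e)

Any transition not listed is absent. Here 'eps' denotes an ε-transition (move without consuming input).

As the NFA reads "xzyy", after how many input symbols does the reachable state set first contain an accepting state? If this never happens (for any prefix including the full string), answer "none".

1

Start in {e}.
Read 'x': {e} → {f, g, h}.
None of the earlier sets intersect F, but {f, g, h} does.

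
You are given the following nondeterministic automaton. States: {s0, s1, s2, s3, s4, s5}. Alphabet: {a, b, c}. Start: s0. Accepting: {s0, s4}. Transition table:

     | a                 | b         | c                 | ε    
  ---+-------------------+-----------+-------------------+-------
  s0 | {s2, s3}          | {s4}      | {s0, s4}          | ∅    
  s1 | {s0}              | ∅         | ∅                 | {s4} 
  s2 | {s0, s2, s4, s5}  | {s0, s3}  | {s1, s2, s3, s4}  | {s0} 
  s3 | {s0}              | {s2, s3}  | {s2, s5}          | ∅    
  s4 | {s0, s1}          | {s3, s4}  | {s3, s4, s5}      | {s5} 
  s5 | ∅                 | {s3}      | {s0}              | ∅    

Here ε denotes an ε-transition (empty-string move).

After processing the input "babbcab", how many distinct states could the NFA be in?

Start in {s0}.
Read 'b': {s0} → {s4, s5}.
Read 'a': {s4, s5} → {s0, s1, s4, s5}.
Read 'b': {s0, s1, s4, s5} → {s3, s4, s5}.
Read 'b': {s3, s4, s5} → {s0, s2, s3, s4, s5}.
Read 'c': {s0, s2, s3, s4, s5} → {s0, s1, s2, s3, s4, s5}.
Read 'a': {s0, s1, s2, s3, s4, s5} → {s0, s1, s2, s3, s4, s5}.
Read 'b': {s0, s1, s2, s3, s4, s5} → {s0, s2, s3, s4, s5}.
That set has 5 states.

5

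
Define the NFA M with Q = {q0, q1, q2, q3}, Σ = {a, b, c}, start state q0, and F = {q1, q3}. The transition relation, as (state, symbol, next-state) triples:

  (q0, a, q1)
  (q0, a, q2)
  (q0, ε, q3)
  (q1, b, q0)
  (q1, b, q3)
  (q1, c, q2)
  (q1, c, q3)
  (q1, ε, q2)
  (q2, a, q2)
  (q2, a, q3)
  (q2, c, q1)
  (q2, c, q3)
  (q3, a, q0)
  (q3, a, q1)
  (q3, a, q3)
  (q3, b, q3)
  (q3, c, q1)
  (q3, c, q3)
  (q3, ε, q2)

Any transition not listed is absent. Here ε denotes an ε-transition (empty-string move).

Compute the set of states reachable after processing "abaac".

{q1, q2, q3}

Start: ε-closure({q0}) = {q0, q2, q3}.
Read 'a': q0→{q1, q2}, q2→{q2, q3}, q3→{q0, q1, q3}; now {q0, q1, q2, q3}.
Read 'b': q0→∅, q1→{q0, q3}, q2→∅, q3→{q3}; union {q0, q3}; ε-closure = {q0, q2, q3}.
Read 'a': q0→{q1, q2}, q2→{q2, q3}, q3→{q0, q1, q3}; now {q0, q1, q2, q3}.
Read 'a': q0→{q1, q2}, q1→∅, q2→{q2, q3}, q3→{q0, q1, q3}; now {q0, q1, q2, q3}.
Read 'c': q0→∅, q1→{q2, q3}, q2→{q1, q3}, q3→{q1, q3}; now {q1, q2, q3}.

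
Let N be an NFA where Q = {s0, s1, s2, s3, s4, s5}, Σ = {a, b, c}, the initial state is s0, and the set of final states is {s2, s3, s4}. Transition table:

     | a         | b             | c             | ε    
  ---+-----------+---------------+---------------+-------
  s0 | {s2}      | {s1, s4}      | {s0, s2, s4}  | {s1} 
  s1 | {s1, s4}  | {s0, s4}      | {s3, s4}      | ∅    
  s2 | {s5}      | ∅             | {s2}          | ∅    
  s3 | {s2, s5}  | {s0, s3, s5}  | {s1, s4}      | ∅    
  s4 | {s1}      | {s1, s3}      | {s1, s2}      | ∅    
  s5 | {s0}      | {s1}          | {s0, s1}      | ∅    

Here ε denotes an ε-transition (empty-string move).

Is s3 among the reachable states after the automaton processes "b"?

Start: ε-closure({s0}) = {s0, s1}.
Read 'b': s0→{s1, s4}, s1→{s0, s4}; now {s0, s1, s4}.
State s3 is not in {s0, s1, s4}.

No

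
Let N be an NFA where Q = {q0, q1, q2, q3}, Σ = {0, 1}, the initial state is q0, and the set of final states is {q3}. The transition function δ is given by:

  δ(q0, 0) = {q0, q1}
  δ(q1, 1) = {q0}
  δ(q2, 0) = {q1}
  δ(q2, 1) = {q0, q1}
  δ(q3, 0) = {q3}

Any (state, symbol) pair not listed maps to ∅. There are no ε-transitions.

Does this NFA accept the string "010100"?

Start in {q0}.
Read '0': q0→{q0, q1}; now {q0, q1}.
Read '1': q0→∅, q1→{q0}; now {q0}.
Read '0': q0→{q0, q1}; now {q0, q1}.
Read '1': q0→∅, q1→{q0}; now {q0}.
Read '0': q0→{q0, q1}; now {q0, q1}.
Read '0': q0→{q0, q1}, q1→∅; now {q0, q1}.
The final set {q0, q1} contains no accepting state.

No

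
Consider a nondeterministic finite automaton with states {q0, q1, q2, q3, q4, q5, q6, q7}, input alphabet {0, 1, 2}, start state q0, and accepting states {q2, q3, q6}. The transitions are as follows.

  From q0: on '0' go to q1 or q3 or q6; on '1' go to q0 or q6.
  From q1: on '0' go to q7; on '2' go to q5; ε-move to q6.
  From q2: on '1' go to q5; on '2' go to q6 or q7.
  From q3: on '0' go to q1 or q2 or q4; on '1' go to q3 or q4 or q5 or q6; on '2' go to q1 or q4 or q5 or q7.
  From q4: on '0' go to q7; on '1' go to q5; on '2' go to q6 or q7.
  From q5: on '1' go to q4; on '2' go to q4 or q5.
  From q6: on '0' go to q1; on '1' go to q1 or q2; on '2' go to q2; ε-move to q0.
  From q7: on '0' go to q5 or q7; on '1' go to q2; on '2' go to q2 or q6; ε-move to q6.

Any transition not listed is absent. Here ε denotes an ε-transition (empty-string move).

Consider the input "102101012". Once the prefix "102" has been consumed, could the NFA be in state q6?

Yes

Start in {q0}.
Read '1': q0→{q0, q6}; now {q0, q6}.
Read '0': q0→{q1, q3, q6}, q6→{q1}; union {q1, q3, q6}; ε-closure = {q0, q1, q3, q6}.
Read '2': q0→∅, q1→{q5}, q3→{q1, q4, q5, q7}, q6→{q2}; union {q1, q2, q4, q5, q7}; ε-closure = {q0, q1, q2, q4, q5, q6, q7}.
State q6 is in {q0, q1, q2, q4, q5, q6, q7}.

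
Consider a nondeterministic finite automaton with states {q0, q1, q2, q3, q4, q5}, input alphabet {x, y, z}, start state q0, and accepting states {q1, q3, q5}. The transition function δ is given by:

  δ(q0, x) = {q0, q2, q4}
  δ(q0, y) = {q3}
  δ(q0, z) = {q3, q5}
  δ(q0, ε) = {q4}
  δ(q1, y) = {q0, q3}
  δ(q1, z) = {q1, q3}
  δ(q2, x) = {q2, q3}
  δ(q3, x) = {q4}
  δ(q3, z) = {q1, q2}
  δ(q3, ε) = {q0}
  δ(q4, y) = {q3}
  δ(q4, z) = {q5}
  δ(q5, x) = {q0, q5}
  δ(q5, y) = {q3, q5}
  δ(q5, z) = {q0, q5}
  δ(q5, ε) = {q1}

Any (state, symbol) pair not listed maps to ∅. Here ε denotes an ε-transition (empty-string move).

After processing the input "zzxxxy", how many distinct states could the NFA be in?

5

Start: ε-closure({q0}) = {q0, q4}.
Read 'z': {q0, q4} → {q0, q1, q3, q4, q5}.
Read 'z': {q0, q1, q3, q4, q5} → {q0, q1, q2, q3, q4, q5}.
Read 'x': {q0, q1, q2, q3, q4, q5} → {q0, q1, q2, q3, q4, q5}.
Read 'x': {q0, q1, q2, q3, q4, q5} → {q0, q1, q2, q3, q4, q5}.
Read 'x': {q0, q1, q2, q3, q4, q5} → {q0, q1, q2, q3, q4, q5}.
Read 'y': {q0, q1, q2, q3, q4, q5} → {q0, q1, q3, q4, q5}.
That set has 5 states.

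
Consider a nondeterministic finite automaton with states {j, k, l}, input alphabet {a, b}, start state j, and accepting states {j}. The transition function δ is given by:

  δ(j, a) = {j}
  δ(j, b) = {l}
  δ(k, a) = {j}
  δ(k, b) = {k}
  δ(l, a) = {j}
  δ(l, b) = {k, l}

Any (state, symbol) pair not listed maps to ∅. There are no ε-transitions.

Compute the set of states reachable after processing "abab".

{l}

Start in {j}.
Read 'a': {j} → {j}.
Read 'b': {j} → {l}.
Read 'a': {l} → {j}.
Read 'b': {j} → {l}.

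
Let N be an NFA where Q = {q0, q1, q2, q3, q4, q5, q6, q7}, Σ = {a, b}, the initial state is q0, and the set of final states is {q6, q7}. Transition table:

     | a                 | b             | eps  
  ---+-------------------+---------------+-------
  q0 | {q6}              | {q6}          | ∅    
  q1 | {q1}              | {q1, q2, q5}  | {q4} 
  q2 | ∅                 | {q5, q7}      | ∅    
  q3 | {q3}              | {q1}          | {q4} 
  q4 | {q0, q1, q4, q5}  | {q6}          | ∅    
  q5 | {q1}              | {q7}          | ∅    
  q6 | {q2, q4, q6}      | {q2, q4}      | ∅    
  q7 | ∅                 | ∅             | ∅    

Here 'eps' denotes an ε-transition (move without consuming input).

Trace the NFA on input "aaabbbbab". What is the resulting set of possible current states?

{q1, q2, q4, q5, q6, q7}

Start in {q0}.
Read 'a': {q0} → {q6}.
Read 'a': {q6} → {q2, q4, q6}.
Read 'a': {q2, q4, q6} → {q0, q1, q2, q4, q5, q6}.
Read 'b': {q0, q1, q2, q4, q5, q6} → {q1, q2, q4, q5, q6, q7}.
Read 'b': {q1, q2, q4, q5, q6, q7} → {q1, q2, q4, q5, q6, q7}.
Read 'b': {q1, q2, q4, q5, q6, q7} → {q1, q2, q4, q5, q6, q7}.
Read 'b': {q1, q2, q4, q5, q6, q7} → {q1, q2, q4, q5, q6, q7}.
Read 'a': {q1, q2, q4, q5, q6, q7} → {q0, q1, q2, q4, q5, q6}.
Read 'b': {q0, q1, q2, q4, q5, q6} → {q1, q2, q4, q5, q6, q7}.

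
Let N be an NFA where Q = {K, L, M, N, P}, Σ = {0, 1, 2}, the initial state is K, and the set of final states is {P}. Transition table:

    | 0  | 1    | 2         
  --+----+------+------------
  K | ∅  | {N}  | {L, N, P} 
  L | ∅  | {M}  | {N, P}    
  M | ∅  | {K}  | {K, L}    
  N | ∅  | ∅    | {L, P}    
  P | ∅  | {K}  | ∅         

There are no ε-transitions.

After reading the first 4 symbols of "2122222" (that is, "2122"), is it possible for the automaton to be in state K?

Start in {K}.
Read '2': K→{L, N, P}; now {L, N, P}.
Read '1': L→{M}, N→∅, P→{K}; now {K, M}.
Read '2': K→{L, N, P}, M→{K, L}; now {K, L, N, P}.
Read '2': K→{L, N, P}, L→{N, P}, N→{L, P}, P→∅; now {L, N, P}.
State K is not in {L, N, P}.

No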